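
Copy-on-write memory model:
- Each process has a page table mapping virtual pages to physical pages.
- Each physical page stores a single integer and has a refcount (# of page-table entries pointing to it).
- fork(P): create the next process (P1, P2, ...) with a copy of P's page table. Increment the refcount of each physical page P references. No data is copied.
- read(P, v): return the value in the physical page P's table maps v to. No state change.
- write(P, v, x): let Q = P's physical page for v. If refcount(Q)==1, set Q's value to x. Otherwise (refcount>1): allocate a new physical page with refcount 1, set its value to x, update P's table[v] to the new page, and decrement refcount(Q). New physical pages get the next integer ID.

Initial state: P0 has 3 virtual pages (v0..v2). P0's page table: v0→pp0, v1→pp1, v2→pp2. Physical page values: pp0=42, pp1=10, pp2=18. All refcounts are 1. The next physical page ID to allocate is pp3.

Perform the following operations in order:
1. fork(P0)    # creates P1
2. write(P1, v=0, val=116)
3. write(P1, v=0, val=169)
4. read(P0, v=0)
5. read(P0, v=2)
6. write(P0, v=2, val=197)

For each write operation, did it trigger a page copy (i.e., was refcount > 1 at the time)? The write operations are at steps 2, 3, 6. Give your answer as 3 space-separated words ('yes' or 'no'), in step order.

Op 1: fork(P0) -> P1. 3 ppages; refcounts: pp0:2 pp1:2 pp2:2
Op 2: write(P1, v0, 116). refcount(pp0)=2>1 -> COPY to pp3. 4 ppages; refcounts: pp0:1 pp1:2 pp2:2 pp3:1
Op 3: write(P1, v0, 169). refcount(pp3)=1 -> write in place. 4 ppages; refcounts: pp0:1 pp1:2 pp2:2 pp3:1
Op 4: read(P0, v0) -> 42. No state change.
Op 5: read(P0, v2) -> 18. No state change.
Op 6: write(P0, v2, 197). refcount(pp2)=2>1 -> COPY to pp4. 5 ppages; refcounts: pp0:1 pp1:2 pp2:1 pp3:1 pp4:1

yes no yes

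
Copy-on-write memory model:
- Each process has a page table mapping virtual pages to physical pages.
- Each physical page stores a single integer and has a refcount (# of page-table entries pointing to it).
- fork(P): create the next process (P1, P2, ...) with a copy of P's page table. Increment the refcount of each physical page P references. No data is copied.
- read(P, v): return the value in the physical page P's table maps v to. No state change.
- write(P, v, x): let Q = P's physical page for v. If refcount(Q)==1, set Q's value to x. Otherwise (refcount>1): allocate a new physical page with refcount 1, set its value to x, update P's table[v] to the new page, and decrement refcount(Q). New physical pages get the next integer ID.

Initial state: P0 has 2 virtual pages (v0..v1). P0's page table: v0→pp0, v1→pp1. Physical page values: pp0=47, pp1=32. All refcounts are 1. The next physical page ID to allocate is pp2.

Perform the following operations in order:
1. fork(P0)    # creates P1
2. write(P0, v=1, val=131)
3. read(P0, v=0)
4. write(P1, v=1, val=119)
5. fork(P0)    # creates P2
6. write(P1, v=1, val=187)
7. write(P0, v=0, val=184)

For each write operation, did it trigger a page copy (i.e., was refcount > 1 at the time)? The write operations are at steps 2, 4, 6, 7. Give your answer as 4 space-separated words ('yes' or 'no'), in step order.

Op 1: fork(P0) -> P1. 2 ppages; refcounts: pp0:2 pp1:2
Op 2: write(P0, v1, 131). refcount(pp1)=2>1 -> COPY to pp2. 3 ppages; refcounts: pp0:2 pp1:1 pp2:1
Op 3: read(P0, v0) -> 47. No state change.
Op 4: write(P1, v1, 119). refcount(pp1)=1 -> write in place. 3 ppages; refcounts: pp0:2 pp1:1 pp2:1
Op 5: fork(P0) -> P2. 3 ppages; refcounts: pp0:3 pp1:1 pp2:2
Op 6: write(P1, v1, 187). refcount(pp1)=1 -> write in place. 3 ppages; refcounts: pp0:3 pp1:1 pp2:2
Op 7: write(P0, v0, 184). refcount(pp0)=3>1 -> COPY to pp3. 4 ppages; refcounts: pp0:2 pp1:1 pp2:2 pp3:1

yes no no yes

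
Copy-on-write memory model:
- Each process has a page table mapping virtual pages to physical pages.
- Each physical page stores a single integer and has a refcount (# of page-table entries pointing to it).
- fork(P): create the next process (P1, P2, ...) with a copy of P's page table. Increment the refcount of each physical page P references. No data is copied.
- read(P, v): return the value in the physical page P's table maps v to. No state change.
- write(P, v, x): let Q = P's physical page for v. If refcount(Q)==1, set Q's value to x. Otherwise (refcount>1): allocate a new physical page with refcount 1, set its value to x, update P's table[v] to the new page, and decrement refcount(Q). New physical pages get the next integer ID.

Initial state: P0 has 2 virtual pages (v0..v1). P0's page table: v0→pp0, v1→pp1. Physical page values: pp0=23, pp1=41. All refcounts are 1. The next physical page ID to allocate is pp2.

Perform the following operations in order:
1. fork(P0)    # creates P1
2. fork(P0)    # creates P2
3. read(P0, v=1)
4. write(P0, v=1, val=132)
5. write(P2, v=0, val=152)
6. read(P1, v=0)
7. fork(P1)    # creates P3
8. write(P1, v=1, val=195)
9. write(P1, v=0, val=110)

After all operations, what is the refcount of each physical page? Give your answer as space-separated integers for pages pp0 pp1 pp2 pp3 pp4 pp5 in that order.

Op 1: fork(P0) -> P1. 2 ppages; refcounts: pp0:2 pp1:2
Op 2: fork(P0) -> P2. 2 ppages; refcounts: pp0:3 pp1:3
Op 3: read(P0, v1) -> 41. No state change.
Op 4: write(P0, v1, 132). refcount(pp1)=3>1 -> COPY to pp2. 3 ppages; refcounts: pp0:3 pp1:2 pp2:1
Op 5: write(P2, v0, 152). refcount(pp0)=3>1 -> COPY to pp3. 4 ppages; refcounts: pp0:2 pp1:2 pp2:1 pp3:1
Op 6: read(P1, v0) -> 23. No state change.
Op 7: fork(P1) -> P3. 4 ppages; refcounts: pp0:3 pp1:3 pp2:1 pp3:1
Op 8: write(P1, v1, 195). refcount(pp1)=3>1 -> COPY to pp4. 5 ppages; refcounts: pp0:3 pp1:2 pp2:1 pp3:1 pp4:1
Op 9: write(P1, v0, 110). refcount(pp0)=3>1 -> COPY to pp5. 6 ppages; refcounts: pp0:2 pp1:2 pp2:1 pp3:1 pp4:1 pp5:1

Answer: 2 2 1 1 1 1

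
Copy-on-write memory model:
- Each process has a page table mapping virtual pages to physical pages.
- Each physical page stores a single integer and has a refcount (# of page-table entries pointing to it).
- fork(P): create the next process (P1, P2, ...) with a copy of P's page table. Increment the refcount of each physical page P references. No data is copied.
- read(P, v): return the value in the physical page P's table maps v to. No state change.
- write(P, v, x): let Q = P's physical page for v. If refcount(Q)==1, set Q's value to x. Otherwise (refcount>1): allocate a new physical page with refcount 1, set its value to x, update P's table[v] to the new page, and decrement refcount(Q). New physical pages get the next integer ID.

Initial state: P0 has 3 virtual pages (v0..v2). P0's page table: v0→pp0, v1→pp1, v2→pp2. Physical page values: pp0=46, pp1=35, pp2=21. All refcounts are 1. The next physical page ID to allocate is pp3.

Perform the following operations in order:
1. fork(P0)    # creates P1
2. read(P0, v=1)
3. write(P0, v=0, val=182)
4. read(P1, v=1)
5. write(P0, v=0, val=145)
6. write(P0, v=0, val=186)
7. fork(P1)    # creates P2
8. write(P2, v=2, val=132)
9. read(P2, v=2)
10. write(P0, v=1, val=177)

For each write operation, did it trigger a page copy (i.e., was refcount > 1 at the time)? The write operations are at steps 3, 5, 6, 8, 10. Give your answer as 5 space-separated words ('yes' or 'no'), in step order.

Op 1: fork(P0) -> P1. 3 ppages; refcounts: pp0:2 pp1:2 pp2:2
Op 2: read(P0, v1) -> 35. No state change.
Op 3: write(P0, v0, 182). refcount(pp0)=2>1 -> COPY to pp3. 4 ppages; refcounts: pp0:1 pp1:2 pp2:2 pp3:1
Op 4: read(P1, v1) -> 35. No state change.
Op 5: write(P0, v0, 145). refcount(pp3)=1 -> write in place. 4 ppages; refcounts: pp0:1 pp1:2 pp2:2 pp3:1
Op 6: write(P0, v0, 186). refcount(pp3)=1 -> write in place. 4 ppages; refcounts: pp0:1 pp1:2 pp2:2 pp3:1
Op 7: fork(P1) -> P2. 4 ppages; refcounts: pp0:2 pp1:3 pp2:3 pp3:1
Op 8: write(P2, v2, 132). refcount(pp2)=3>1 -> COPY to pp4. 5 ppages; refcounts: pp0:2 pp1:3 pp2:2 pp3:1 pp4:1
Op 9: read(P2, v2) -> 132. No state change.
Op 10: write(P0, v1, 177). refcount(pp1)=3>1 -> COPY to pp5. 6 ppages; refcounts: pp0:2 pp1:2 pp2:2 pp3:1 pp4:1 pp5:1

yes no no yes yes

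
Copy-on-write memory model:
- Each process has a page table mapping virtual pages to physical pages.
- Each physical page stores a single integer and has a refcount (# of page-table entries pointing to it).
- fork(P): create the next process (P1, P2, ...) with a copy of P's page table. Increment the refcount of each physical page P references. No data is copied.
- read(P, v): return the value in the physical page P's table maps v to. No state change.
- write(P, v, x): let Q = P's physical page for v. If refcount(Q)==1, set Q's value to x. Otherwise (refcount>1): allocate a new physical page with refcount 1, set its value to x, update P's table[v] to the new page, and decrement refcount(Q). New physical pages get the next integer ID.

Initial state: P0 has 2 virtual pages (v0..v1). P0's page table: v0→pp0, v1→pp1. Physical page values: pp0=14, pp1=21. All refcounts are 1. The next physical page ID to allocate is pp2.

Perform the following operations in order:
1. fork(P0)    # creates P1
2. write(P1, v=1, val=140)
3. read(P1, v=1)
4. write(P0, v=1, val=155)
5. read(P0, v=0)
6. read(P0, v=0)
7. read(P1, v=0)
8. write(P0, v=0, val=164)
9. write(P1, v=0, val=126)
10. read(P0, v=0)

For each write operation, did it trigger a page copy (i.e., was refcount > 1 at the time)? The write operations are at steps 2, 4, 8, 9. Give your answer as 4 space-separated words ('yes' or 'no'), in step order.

Op 1: fork(P0) -> P1. 2 ppages; refcounts: pp0:2 pp1:2
Op 2: write(P1, v1, 140). refcount(pp1)=2>1 -> COPY to pp2. 3 ppages; refcounts: pp0:2 pp1:1 pp2:1
Op 3: read(P1, v1) -> 140. No state change.
Op 4: write(P0, v1, 155). refcount(pp1)=1 -> write in place. 3 ppages; refcounts: pp0:2 pp1:1 pp2:1
Op 5: read(P0, v0) -> 14. No state change.
Op 6: read(P0, v0) -> 14. No state change.
Op 7: read(P1, v0) -> 14. No state change.
Op 8: write(P0, v0, 164). refcount(pp0)=2>1 -> COPY to pp3. 4 ppages; refcounts: pp0:1 pp1:1 pp2:1 pp3:1
Op 9: write(P1, v0, 126). refcount(pp0)=1 -> write in place. 4 ppages; refcounts: pp0:1 pp1:1 pp2:1 pp3:1
Op 10: read(P0, v0) -> 164. No state change.

yes no yes no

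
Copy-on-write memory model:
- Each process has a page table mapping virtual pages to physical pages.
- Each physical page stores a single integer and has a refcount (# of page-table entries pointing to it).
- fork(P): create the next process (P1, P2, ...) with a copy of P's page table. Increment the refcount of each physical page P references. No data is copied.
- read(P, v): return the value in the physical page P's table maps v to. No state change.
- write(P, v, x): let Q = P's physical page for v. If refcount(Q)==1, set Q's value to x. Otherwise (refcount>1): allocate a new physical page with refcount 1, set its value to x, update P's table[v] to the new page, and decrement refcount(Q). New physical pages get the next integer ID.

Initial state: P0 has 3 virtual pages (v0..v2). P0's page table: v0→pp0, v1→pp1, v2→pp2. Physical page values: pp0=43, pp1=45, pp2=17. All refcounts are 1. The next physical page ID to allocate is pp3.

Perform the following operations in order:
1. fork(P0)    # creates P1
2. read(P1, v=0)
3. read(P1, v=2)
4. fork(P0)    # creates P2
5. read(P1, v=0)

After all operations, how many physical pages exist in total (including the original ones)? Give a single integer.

Op 1: fork(P0) -> P1. 3 ppages; refcounts: pp0:2 pp1:2 pp2:2
Op 2: read(P1, v0) -> 43. No state change.
Op 3: read(P1, v2) -> 17. No state change.
Op 4: fork(P0) -> P2. 3 ppages; refcounts: pp0:3 pp1:3 pp2:3
Op 5: read(P1, v0) -> 43. No state change.

Answer: 3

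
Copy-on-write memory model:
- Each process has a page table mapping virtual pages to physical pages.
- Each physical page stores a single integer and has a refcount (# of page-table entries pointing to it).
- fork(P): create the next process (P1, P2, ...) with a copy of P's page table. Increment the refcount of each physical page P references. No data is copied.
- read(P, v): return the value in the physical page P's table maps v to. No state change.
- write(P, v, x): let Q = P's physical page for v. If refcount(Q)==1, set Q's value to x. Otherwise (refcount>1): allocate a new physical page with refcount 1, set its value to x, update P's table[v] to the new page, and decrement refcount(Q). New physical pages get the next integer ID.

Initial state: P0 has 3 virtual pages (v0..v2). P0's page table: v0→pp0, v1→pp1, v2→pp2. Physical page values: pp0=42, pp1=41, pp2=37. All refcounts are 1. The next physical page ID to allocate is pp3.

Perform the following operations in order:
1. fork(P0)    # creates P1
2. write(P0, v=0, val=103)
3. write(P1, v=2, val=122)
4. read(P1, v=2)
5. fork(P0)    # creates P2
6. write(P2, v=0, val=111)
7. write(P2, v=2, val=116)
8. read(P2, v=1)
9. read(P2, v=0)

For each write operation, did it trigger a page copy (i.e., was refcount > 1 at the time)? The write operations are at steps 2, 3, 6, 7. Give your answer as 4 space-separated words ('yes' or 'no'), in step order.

Op 1: fork(P0) -> P1. 3 ppages; refcounts: pp0:2 pp1:2 pp2:2
Op 2: write(P0, v0, 103). refcount(pp0)=2>1 -> COPY to pp3. 4 ppages; refcounts: pp0:1 pp1:2 pp2:2 pp3:1
Op 3: write(P1, v2, 122). refcount(pp2)=2>1 -> COPY to pp4. 5 ppages; refcounts: pp0:1 pp1:2 pp2:1 pp3:1 pp4:1
Op 4: read(P1, v2) -> 122. No state change.
Op 5: fork(P0) -> P2. 5 ppages; refcounts: pp0:1 pp1:3 pp2:2 pp3:2 pp4:1
Op 6: write(P2, v0, 111). refcount(pp3)=2>1 -> COPY to pp5. 6 ppages; refcounts: pp0:1 pp1:3 pp2:2 pp3:1 pp4:1 pp5:1
Op 7: write(P2, v2, 116). refcount(pp2)=2>1 -> COPY to pp6. 7 ppages; refcounts: pp0:1 pp1:3 pp2:1 pp3:1 pp4:1 pp5:1 pp6:1
Op 8: read(P2, v1) -> 41. No state change.
Op 9: read(P2, v0) -> 111. No state change.

yes yes yes yes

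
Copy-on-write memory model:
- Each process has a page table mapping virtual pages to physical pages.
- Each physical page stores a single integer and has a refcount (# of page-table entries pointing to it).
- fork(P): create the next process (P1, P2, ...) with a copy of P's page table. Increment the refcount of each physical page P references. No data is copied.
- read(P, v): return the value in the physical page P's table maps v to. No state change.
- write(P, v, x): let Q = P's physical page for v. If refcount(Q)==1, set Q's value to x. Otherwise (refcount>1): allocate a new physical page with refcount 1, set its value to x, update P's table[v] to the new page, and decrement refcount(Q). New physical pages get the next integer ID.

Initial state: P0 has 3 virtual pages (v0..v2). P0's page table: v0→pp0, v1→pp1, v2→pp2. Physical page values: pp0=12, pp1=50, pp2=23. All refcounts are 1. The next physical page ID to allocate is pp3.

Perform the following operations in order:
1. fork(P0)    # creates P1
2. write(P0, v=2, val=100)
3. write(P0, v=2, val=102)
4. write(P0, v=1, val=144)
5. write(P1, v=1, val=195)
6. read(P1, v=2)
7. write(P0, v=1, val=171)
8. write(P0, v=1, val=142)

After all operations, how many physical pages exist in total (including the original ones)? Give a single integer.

Op 1: fork(P0) -> P1. 3 ppages; refcounts: pp0:2 pp1:2 pp2:2
Op 2: write(P0, v2, 100). refcount(pp2)=2>1 -> COPY to pp3. 4 ppages; refcounts: pp0:2 pp1:2 pp2:1 pp3:1
Op 3: write(P0, v2, 102). refcount(pp3)=1 -> write in place. 4 ppages; refcounts: pp0:2 pp1:2 pp2:1 pp3:1
Op 4: write(P0, v1, 144). refcount(pp1)=2>1 -> COPY to pp4. 5 ppages; refcounts: pp0:2 pp1:1 pp2:1 pp3:1 pp4:1
Op 5: write(P1, v1, 195). refcount(pp1)=1 -> write in place. 5 ppages; refcounts: pp0:2 pp1:1 pp2:1 pp3:1 pp4:1
Op 6: read(P1, v2) -> 23. No state change.
Op 7: write(P0, v1, 171). refcount(pp4)=1 -> write in place. 5 ppages; refcounts: pp0:2 pp1:1 pp2:1 pp3:1 pp4:1
Op 8: write(P0, v1, 142). refcount(pp4)=1 -> write in place. 5 ppages; refcounts: pp0:2 pp1:1 pp2:1 pp3:1 pp4:1

Answer: 5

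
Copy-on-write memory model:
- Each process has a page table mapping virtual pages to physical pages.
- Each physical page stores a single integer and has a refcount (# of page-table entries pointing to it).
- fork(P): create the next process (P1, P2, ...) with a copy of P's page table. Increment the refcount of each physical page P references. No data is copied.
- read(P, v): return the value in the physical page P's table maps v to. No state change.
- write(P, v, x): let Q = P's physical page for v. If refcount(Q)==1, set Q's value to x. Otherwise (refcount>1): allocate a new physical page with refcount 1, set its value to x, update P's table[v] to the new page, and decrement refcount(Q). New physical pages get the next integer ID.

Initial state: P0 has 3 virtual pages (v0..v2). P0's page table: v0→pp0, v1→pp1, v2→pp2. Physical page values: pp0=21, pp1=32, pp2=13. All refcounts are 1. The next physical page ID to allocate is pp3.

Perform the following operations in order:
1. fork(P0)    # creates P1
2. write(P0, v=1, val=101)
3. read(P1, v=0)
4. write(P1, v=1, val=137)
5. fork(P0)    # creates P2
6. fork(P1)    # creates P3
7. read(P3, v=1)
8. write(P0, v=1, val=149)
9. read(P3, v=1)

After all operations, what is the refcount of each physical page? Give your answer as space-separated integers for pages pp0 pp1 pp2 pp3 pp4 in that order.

Answer: 4 2 4 1 1

Derivation:
Op 1: fork(P0) -> P1. 3 ppages; refcounts: pp0:2 pp1:2 pp2:2
Op 2: write(P0, v1, 101). refcount(pp1)=2>1 -> COPY to pp3. 4 ppages; refcounts: pp0:2 pp1:1 pp2:2 pp3:1
Op 3: read(P1, v0) -> 21. No state change.
Op 4: write(P1, v1, 137). refcount(pp1)=1 -> write in place. 4 ppages; refcounts: pp0:2 pp1:1 pp2:2 pp3:1
Op 5: fork(P0) -> P2. 4 ppages; refcounts: pp0:3 pp1:1 pp2:3 pp3:2
Op 6: fork(P1) -> P3. 4 ppages; refcounts: pp0:4 pp1:2 pp2:4 pp3:2
Op 7: read(P3, v1) -> 137. No state change.
Op 8: write(P0, v1, 149). refcount(pp3)=2>1 -> COPY to pp4. 5 ppages; refcounts: pp0:4 pp1:2 pp2:4 pp3:1 pp4:1
Op 9: read(P3, v1) -> 137. No state change.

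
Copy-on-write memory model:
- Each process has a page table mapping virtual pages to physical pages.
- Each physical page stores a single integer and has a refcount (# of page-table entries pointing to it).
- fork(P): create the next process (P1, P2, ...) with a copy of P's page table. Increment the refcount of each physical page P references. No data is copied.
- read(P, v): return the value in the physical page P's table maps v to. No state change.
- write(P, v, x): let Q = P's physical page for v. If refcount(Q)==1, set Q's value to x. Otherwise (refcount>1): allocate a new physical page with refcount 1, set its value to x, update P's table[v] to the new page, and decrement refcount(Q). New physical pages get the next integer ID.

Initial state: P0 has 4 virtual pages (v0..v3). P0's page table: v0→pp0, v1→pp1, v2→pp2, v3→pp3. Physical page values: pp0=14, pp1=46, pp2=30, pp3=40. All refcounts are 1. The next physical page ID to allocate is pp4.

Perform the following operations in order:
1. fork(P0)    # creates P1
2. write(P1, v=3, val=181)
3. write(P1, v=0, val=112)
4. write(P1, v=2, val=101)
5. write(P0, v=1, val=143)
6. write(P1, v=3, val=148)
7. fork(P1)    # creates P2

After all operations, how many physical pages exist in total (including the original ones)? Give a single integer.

Answer: 8

Derivation:
Op 1: fork(P0) -> P1. 4 ppages; refcounts: pp0:2 pp1:2 pp2:2 pp3:2
Op 2: write(P1, v3, 181). refcount(pp3)=2>1 -> COPY to pp4. 5 ppages; refcounts: pp0:2 pp1:2 pp2:2 pp3:1 pp4:1
Op 3: write(P1, v0, 112). refcount(pp0)=2>1 -> COPY to pp5. 6 ppages; refcounts: pp0:1 pp1:2 pp2:2 pp3:1 pp4:1 pp5:1
Op 4: write(P1, v2, 101). refcount(pp2)=2>1 -> COPY to pp6. 7 ppages; refcounts: pp0:1 pp1:2 pp2:1 pp3:1 pp4:1 pp5:1 pp6:1
Op 5: write(P0, v1, 143). refcount(pp1)=2>1 -> COPY to pp7. 8 ppages; refcounts: pp0:1 pp1:1 pp2:1 pp3:1 pp4:1 pp5:1 pp6:1 pp7:1
Op 6: write(P1, v3, 148). refcount(pp4)=1 -> write in place. 8 ppages; refcounts: pp0:1 pp1:1 pp2:1 pp3:1 pp4:1 pp5:1 pp6:1 pp7:1
Op 7: fork(P1) -> P2. 8 ppages; refcounts: pp0:1 pp1:2 pp2:1 pp3:1 pp4:2 pp5:2 pp6:2 pp7:1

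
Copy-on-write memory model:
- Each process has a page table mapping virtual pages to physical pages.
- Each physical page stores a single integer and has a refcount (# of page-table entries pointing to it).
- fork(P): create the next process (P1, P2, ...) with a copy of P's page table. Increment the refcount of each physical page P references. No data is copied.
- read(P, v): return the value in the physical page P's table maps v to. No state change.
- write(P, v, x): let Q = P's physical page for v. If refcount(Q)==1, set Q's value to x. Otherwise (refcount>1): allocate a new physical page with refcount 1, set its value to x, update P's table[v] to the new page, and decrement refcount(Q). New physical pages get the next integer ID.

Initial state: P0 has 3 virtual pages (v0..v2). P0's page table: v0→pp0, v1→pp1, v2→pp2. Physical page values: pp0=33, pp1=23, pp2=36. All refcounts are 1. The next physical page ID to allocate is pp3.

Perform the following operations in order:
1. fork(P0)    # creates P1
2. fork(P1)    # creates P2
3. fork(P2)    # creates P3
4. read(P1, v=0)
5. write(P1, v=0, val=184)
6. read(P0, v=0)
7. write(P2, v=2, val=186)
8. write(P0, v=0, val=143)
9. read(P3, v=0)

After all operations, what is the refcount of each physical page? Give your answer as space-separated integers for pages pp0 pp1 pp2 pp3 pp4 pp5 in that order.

Op 1: fork(P0) -> P1. 3 ppages; refcounts: pp0:2 pp1:2 pp2:2
Op 2: fork(P1) -> P2. 3 ppages; refcounts: pp0:3 pp1:3 pp2:3
Op 3: fork(P2) -> P3. 3 ppages; refcounts: pp0:4 pp1:4 pp2:4
Op 4: read(P1, v0) -> 33. No state change.
Op 5: write(P1, v0, 184). refcount(pp0)=4>1 -> COPY to pp3. 4 ppages; refcounts: pp0:3 pp1:4 pp2:4 pp3:1
Op 6: read(P0, v0) -> 33. No state change.
Op 7: write(P2, v2, 186). refcount(pp2)=4>1 -> COPY to pp4. 5 ppages; refcounts: pp0:3 pp1:4 pp2:3 pp3:1 pp4:1
Op 8: write(P0, v0, 143). refcount(pp0)=3>1 -> COPY to pp5. 6 ppages; refcounts: pp0:2 pp1:4 pp2:3 pp3:1 pp4:1 pp5:1
Op 9: read(P3, v0) -> 33. No state change.

Answer: 2 4 3 1 1 1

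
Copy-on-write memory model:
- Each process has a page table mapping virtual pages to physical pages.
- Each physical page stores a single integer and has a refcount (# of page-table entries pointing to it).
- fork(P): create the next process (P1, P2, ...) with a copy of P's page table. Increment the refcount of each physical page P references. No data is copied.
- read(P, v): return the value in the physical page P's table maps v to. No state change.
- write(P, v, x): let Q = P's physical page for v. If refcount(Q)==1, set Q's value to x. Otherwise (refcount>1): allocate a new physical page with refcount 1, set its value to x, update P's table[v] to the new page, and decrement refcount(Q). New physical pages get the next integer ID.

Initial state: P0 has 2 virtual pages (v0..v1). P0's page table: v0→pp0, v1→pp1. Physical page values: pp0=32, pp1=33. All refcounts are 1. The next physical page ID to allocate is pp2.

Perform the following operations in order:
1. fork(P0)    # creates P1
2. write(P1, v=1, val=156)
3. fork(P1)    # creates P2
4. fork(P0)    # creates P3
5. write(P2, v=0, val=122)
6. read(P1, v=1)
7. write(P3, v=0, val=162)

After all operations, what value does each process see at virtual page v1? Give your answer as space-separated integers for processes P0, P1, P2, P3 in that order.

Answer: 33 156 156 33

Derivation:
Op 1: fork(P0) -> P1. 2 ppages; refcounts: pp0:2 pp1:2
Op 2: write(P1, v1, 156). refcount(pp1)=2>1 -> COPY to pp2. 3 ppages; refcounts: pp0:2 pp1:1 pp2:1
Op 3: fork(P1) -> P2. 3 ppages; refcounts: pp0:3 pp1:1 pp2:2
Op 4: fork(P0) -> P3. 3 ppages; refcounts: pp0:4 pp1:2 pp2:2
Op 5: write(P2, v0, 122). refcount(pp0)=4>1 -> COPY to pp3. 4 ppages; refcounts: pp0:3 pp1:2 pp2:2 pp3:1
Op 6: read(P1, v1) -> 156. No state change.
Op 7: write(P3, v0, 162). refcount(pp0)=3>1 -> COPY to pp4. 5 ppages; refcounts: pp0:2 pp1:2 pp2:2 pp3:1 pp4:1
P0: v1 -> pp1 = 33
P1: v1 -> pp2 = 156
P2: v1 -> pp2 = 156
P3: v1 -> pp1 = 33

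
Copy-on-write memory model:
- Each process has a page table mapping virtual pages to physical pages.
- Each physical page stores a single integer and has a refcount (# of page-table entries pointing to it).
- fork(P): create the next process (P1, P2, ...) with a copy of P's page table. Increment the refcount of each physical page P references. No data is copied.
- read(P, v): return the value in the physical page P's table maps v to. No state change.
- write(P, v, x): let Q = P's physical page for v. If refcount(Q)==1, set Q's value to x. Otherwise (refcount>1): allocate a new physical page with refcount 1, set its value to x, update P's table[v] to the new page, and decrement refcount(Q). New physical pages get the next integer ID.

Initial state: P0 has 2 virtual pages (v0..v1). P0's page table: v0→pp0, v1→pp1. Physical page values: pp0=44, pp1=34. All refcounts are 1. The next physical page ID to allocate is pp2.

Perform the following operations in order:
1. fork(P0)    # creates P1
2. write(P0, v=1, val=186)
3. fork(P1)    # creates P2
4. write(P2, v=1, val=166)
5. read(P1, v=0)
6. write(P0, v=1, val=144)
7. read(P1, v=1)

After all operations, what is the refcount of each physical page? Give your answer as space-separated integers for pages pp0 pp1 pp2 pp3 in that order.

Op 1: fork(P0) -> P1. 2 ppages; refcounts: pp0:2 pp1:2
Op 2: write(P0, v1, 186). refcount(pp1)=2>1 -> COPY to pp2. 3 ppages; refcounts: pp0:2 pp1:1 pp2:1
Op 3: fork(P1) -> P2. 3 ppages; refcounts: pp0:3 pp1:2 pp2:1
Op 4: write(P2, v1, 166). refcount(pp1)=2>1 -> COPY to pp3. 4 ppages; refcounts: pp0:3 pp1:1 pp2:1 pp3:1
Op 5: read(P1, v0) -> 44. No state change.
Op 6: write(P0, v1, 144). refcount(pp2)=1 -> write in place. 4 ppages; refcounts: pp0:3 pp1:1 pp2:1 pp3:1
Op 7: read(P1, v1) -> 34. No state change.

Answer: 3 1 1 1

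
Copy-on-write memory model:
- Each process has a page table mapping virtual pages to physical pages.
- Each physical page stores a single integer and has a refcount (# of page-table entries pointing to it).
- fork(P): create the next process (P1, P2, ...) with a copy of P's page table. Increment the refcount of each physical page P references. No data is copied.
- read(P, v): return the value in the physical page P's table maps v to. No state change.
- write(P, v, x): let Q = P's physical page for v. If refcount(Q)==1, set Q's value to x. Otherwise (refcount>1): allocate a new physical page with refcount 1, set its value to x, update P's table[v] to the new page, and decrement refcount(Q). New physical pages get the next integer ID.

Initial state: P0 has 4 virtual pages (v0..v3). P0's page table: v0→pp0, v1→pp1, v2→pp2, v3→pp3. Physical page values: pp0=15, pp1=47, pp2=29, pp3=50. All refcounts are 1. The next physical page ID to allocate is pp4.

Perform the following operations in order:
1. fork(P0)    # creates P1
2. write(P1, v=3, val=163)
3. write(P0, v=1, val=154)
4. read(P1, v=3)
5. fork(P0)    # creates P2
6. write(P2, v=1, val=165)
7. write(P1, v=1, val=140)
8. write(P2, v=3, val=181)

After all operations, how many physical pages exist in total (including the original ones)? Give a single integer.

Answer: 8

Derivation:
Op 1: fork(P0) -> P1. 4 ppages; refcounts: pp0:2 pp1:2 pp2:2 pp3:2
Op 2: write(P1, v3, 163). refcount(pp3)=2>1 -> COPY to pp4. 5 ppages; refcounts: pp0:2 pp1:2 pp2:2 pp3:1 pp4:1
Op 3: write(P0, v1, 154). refcount(pp1)=2>1 -> COPY to pp5. 6 ppages; refcounts: pp0:2 pp1:1 pp2:2 pp3:1 pp4:1 pp5:1
Op 4: read(P1, v3) -> 163. No state change.
Op 5: fork(P0) -> P2. 6 ppages; refcounts: pp0:3 pp1:1 pp2:3 pp3:2 pp4:1 pp5:2
Op 6: write(P2, v1, 165). refcount(pp5)=2>1 -> COPY to pp6. 7 ppages; refcounts: pp0:3 pp1:1 pp2:3 pp3:2 pp4:1 pp5:1 pp6:1
Op 7: write(P1, v1, 140). refcount(pp1)=1 -> write in place. 7 ppages; refcounts: pp0:3 pp1:1 pp2:3 pp3:2 pp4:1 pp5:1 pp6:1
Op 8: write(P2, v3, 181). refcount(pp3)=2>1 -> COPY to pp7. 8 ppages; refcounts: pp0:3 pp1:1 pp2:3 pp3:1 pp4:1 pp5:1 pp6:1 pp7:1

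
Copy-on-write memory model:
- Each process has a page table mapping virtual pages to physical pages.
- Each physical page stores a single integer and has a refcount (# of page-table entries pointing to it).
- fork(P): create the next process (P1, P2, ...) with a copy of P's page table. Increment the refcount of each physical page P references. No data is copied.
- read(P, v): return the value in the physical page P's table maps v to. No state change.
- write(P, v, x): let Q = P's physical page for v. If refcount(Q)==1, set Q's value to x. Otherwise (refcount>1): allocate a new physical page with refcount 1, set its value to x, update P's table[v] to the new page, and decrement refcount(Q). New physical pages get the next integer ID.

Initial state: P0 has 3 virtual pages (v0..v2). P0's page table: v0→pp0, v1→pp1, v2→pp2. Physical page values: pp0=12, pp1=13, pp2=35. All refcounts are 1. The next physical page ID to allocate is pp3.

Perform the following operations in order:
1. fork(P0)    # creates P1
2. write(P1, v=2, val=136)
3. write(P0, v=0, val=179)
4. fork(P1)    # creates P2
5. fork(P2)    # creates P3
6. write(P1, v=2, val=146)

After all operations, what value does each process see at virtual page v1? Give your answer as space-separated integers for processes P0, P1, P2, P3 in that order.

Answer: 13 13 13 13

Derivation:
Op 1: fork(P0) -> P1. 3 ppages; refcounts: pp0:2 pp1:2 pp2:2
Op 2: write(P1, v2, 136). refcount(pp2)=2>1 -> COPY to pp3. 4 ppages; refcounts: pp0:2 pp1:2 pp2:1 pp3:1
Op 3: write(P0, v0, 179). refcount(pp0)=2>1 -> COPY to pp4. 5 ppages; refcounts: pp0:1 pp1:2 pp2:1 pp3:1 pp4:1
Op 4: fork(P1) -> P2. 5 ppages; refcounts: pp0:2 pp1:3 pp2:1 pp3:2 pp4:1
Op 5: fork(P2) -> P3. 5 ppages; refcounts: pp0:3 pp1:4 pp2:1 pp3:3 pp4:1
Op 6: write(P1, v2, 146). refcount(pp3)=3>1 -> COPY to pp5. 6 ppages; refcounts: pp0:3 pp1:4 pp2:1 pp3:2 pp4:1 pp5:1
P0: v1 -> pp1 = 13
P1: v1 -> pp1 = 13
P2: v1 -> pp1 = 13
P3: v1 -> pp1 = 13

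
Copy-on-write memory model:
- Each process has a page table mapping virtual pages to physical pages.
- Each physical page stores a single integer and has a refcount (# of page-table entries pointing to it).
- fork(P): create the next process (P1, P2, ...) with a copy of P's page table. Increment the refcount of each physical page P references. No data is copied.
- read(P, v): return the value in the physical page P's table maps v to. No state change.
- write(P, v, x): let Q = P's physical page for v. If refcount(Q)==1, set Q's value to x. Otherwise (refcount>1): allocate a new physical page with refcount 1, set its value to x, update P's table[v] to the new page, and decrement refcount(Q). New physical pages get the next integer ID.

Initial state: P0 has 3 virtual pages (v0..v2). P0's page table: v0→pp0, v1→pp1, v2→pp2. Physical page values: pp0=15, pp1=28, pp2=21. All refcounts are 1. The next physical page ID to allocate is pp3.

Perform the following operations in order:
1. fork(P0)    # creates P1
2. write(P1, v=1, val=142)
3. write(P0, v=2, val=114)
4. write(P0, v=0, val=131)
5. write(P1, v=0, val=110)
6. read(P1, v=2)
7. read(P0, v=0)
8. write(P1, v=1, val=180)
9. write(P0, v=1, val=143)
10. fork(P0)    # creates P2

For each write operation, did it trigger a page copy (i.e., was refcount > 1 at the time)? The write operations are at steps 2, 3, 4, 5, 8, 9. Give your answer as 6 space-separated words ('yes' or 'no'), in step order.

Op 1: fork(P0) -> P1. 3 ppages; refcounts: pp0:2 pp1:2 pp2:2
Op 2: write(P1, v1, 142). refcount(pp1)=2>1 -> COPY to pp3. 4 ppages; refcounts: pp0:2 pp1:1 pp2:2 pp3:1
Op 3: write(P0, v2, 114). refcount(pp2)=2>1 -> COPY to pp4. 5 ppages; refcounts: pp0:2 pp1:1 pp2:1 pp3:1 pp4:1
Op 4: write(P0, v0, 131). refcount(pp0)=2>1 -> COPY to pp5. 6 ppages; refcounts: pp0:1 pp1:1 pp2:1 pp3:1 pp4:1 pp5:1
Op 5: write(P1, v0, 110). refcount(pp0)=1 -> write in place. 6 ppages; refcounts: pp0:1 pp1:1 pp2:1 pp3:1 pp4:1 pp5:1
Op 6: read(P1, v2) -> 21. No state change.
Op 7: read(P0, v0) -> 131. No state change.
Op 8: write(P1, v1, 180). refcount(pp3)=1 -> write in place. 6 ppages; refcounts: pp0:1 pp1:1 pp2:1 pp3:1 pp4:1 pp5:1
Op 9: write(P0, v1, 143). refcount(pp1)=1 -> write in place. 6 ppages; refcounts: pp0:1 pp1:1 pp2:1 pp3:1 pp4:1 pp5:1
Op 10: fork(P0) -> P2. 6 ppages; refcounts: pp0:1 pp1:2 pp2:1 pp3:1 pp4:2 pp5:2

yes yes yes no no no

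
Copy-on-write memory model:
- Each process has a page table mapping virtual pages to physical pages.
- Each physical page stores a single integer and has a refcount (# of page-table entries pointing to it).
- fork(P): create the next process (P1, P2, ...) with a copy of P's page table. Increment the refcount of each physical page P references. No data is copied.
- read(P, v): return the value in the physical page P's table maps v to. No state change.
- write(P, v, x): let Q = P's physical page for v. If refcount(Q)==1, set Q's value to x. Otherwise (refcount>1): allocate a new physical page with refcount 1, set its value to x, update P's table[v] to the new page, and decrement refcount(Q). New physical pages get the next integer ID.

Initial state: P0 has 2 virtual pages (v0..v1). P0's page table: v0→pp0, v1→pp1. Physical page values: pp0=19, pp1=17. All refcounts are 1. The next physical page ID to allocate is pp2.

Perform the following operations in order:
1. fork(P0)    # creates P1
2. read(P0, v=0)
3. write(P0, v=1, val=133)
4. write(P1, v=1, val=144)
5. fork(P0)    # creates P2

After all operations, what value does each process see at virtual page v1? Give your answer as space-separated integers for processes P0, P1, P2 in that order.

Op 1: fork(P0) -> P1. 2 ppages; refcounts: pp0:2 pp1:2
Op 2: read(P0, v0) -> 19. No state change.
Op 3: write(P0, v1, 133). refcount(pp1)=2>1 -> COPY to pp2. 3 ppages; refcounts: pp0:2 pp1:1 pp2:1
Op 4: write(P1, v1, 144). refcount(pp1)=1 -> write in place. 3 ppages; refcounts: pp0:2 pp1:1 pp2:1
Op 5: fork(P0) -> P2. 3 ppages; refcounts: pp0:3 pp1:1 pp2:2
P0: v1 -> pp2 = 133
P1: v1 -> pp1 = 144
P2: v1 -> pp2 = 133

Answer: 133 144 133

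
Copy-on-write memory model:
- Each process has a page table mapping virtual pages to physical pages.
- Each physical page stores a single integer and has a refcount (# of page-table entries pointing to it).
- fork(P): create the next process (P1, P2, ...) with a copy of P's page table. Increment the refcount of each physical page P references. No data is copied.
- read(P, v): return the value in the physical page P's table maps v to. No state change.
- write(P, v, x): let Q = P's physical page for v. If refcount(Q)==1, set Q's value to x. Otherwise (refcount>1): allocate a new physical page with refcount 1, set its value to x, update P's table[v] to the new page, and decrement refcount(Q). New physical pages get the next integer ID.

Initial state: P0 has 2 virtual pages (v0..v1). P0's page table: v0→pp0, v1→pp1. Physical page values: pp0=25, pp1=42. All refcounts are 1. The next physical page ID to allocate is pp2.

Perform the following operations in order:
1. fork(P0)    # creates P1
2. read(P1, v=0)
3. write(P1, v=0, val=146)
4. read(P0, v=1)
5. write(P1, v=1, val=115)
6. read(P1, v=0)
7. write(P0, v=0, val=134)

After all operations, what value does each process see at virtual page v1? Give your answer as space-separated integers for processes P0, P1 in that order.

Op 1: fork(P0) -> P1. 2 ppages; refcounts: pp0:2 pp1:2
Op 2: read(P1, v0) -> 25. No state change.
Op 3: write(P1, v0, 146). refcount(pp0)=2>1 -> COPY to pp2. 3 ppages; refcounts: pp0:1 pp1:2 pp2:1
Op 4: read(P0, v1) -> 42. No state change.
Op 5: write(P1, v1, 115). refcount(pp1)=2>1 -> COPY to pp3. 4 ppages; refcounts: pp0:1 pp1:1 pp2:1 pp3:1
Op 6: read(P1, v0) -> 146. No state change.
Op 7: write(P0, v0, 134). refcount(pp0)=1 -> write in place. 4 ppages; refcounts: pp0:1 pp1:1 pp2:1 pp3:1
P0: v1 -> pp1 = 42
P1: v1 -> pp3 = 115

Answer: 42 115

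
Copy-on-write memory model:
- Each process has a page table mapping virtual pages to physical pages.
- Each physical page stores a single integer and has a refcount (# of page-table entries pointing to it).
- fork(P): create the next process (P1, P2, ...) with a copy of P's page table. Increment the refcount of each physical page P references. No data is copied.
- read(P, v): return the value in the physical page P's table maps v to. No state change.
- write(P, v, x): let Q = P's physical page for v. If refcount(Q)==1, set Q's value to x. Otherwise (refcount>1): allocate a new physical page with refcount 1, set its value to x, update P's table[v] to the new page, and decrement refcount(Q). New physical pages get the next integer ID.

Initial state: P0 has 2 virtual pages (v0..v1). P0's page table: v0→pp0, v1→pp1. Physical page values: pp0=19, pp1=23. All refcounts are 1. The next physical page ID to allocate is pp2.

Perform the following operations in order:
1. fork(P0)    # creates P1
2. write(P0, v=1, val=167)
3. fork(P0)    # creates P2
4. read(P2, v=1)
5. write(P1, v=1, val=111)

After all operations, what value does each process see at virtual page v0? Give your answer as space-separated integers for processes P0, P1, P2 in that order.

Answer: 19 19 19

Derivation:
Op 1: fork(P0) -> P1. 2 ppages; refcounts: pp0:2 pp1:2
Op 2: write(P0, v1, 167). refcount(pp1)=2>1 -> COPY to pp2. 3 ppages; refcounts: pp0:2 pp1:1 pp2:1
Op 3: fork(P0) -> P2. 3 ppages; refcounts: pp0:3 pp1:1 pp2:2
Op 4: read(P2, v1) -> 167. No state change.
Op 5: write(P1, v1, 111). refcount(pp1)=1 -> write in place. 3 ppages; refcounts: pp0:3 pp1:1 pp2:2
P0: v0 -> pp0 = 19
P1: v0 -> pp0 = 19
P2: v0 -> pp0 = 19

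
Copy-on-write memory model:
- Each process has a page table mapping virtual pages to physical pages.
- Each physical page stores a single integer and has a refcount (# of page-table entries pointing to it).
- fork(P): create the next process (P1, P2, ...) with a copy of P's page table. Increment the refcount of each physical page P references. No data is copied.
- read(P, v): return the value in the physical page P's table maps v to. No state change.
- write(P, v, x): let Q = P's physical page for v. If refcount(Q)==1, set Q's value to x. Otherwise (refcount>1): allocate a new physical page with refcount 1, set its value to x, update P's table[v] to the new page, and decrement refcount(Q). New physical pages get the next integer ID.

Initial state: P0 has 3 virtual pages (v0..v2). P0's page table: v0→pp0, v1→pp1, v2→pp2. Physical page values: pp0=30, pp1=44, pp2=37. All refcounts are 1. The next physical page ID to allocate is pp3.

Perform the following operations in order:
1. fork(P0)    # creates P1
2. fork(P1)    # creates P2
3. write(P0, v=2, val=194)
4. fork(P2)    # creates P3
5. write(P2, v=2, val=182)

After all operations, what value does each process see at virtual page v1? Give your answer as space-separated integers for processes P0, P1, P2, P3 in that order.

Op 1: fork(P0) -> P1. 3 ppages; refcounts: pp0:2 pp1:2 pp2:2
Op 2: fork(P1) -> P2. 3 ppages; refcounts: pp0:3 pp1:3 pp2:3
Op 3: write(P0, v2, 194). refcount(pp2)=3>1 -> COPY to pp3. 4 ppages; refcounts: pp0:3 pp1:3 pp2:2 pp3:1
Op 4: fork(P2) -> P3. 4 ppages; refcounts: pp0:4 pp1:4 pp2:3 pp3:1
Op 5: write(P2, v2, 182). refcount(pp2)=3>1 -> COPY to pp4. 5 ppages; refcounts: pp0:4 pp1:4 pp2:2 pp3:1 pp4:1
P0: v1 -> pp1 = 44
P1: v1 -> pp1 = 44
P2: v1 -> pp1 = 44
P3: v1 -> pp1 = 44

Answer: 44 44 44 44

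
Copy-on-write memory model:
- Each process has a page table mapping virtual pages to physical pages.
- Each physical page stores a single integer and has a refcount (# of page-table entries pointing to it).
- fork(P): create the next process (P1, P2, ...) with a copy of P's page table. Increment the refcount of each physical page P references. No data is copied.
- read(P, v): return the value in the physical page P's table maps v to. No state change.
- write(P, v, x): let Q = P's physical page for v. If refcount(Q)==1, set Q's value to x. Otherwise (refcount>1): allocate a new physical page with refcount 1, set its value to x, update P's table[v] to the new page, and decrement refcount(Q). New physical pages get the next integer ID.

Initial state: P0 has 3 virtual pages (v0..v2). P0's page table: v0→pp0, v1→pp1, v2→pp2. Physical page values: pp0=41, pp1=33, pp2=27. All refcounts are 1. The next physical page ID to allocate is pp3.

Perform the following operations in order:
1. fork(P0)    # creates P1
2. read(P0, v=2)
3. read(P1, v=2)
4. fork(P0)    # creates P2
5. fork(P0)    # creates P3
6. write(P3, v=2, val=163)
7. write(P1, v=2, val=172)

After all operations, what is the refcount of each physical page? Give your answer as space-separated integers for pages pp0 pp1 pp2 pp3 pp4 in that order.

Answer: 4 4 2 1 1

Derivation:
Op 1: fork(P0) -> P1. 3 ppages; refcounts: pp0:2 pp1:2 pp2:2
Op 2: read(P0, v2) -> 27. No state change.
Op 3: read(P1, v2) -> 27. No state change.
Op 4: fork(P0) -> P2. 3 ppages; refcounts: pp0:3 pp1:3 pp2:3
Op 5: fork(P0) -> P3. 3 ppages; refcounts: pp0:4 pp1:4 pp2:4
Op 6: write(P3, v2, 163). refcount(pp2)=4>1 -> COPY to pp3. 4 ppages; refcounts: pp0:4 pp1:4 pp2:3 pp3:1
Op 7: write(P1, v2, 172). refcount(pp2)=3>1 -> COPY to pp4. 5 ppages; refcounts: pp0:4 pp1:4 pp2:2 pp3:1 pp4:1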